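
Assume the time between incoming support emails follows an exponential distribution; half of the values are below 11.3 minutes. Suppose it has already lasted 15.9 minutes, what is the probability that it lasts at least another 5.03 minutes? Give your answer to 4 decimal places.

0.7345

For an exponential, median = ln(2)/λ, so λ = ln 2 / 11.3 = 0.0613405 per minute.
P(X > s+t | X > s) = e^(−λ(s+t))/e^(−λs) = e^(−λt), independent of s = 15.9.
P(X > 5.03) = e^(−0.30854) ≈ 0.7345.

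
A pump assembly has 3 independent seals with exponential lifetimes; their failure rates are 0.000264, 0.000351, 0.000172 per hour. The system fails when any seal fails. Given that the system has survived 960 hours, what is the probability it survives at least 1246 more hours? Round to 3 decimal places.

Time to first failure ~ Exp(Σλ) with Σλ = 0.000787.
By memorylessness, P(T > 960+1246 | T > 960) = P(T > 1246) = e^(−0.000787·1246) ≈ 0.375.

0.375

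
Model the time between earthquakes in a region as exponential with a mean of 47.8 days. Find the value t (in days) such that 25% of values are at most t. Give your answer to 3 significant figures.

The rate is λ = 1/47.8 = 0.0209205 per day.
Set 1 − e^(−λt) = 0.25, so t = −ln(0.75)/λ = 0.28768/0.0209205 ≈ 13.7512 days.

13.8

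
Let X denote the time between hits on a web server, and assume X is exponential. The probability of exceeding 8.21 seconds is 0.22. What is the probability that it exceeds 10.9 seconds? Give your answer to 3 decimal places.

0.134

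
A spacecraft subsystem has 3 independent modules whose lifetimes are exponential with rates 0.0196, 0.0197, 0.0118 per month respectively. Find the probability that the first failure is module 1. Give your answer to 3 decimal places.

0.384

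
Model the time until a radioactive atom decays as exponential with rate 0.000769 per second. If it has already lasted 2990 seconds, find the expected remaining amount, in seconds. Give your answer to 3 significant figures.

1300

By memorylessness, the remaining amount past any threshold is again Exp(λ) with mean 1/λ = 1300.39 seconds.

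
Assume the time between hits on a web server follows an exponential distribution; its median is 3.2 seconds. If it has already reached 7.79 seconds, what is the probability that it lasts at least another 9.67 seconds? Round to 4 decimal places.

0.1231

For an exponential, median = ln(2)/λ, so λ = ln 2 / 3.2 = 0.216608 per second.
By the memoryless property, P(X > 7.79+9.67 | X > 7.79) = P(X > 9.67).
P(X > 9.67) = e^(−2.0946) ≈ 0.1231.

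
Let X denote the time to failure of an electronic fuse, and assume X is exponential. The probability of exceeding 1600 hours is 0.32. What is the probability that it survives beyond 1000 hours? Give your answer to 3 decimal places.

e^(−λ·1600) = 0.32 ⇒ λ = −ln(0.32)/1600 = 0.000712146.
P(X > 1000) = e^(−0.000712146·1000) = e^(−0.71215) ≈ 0.491.

0.491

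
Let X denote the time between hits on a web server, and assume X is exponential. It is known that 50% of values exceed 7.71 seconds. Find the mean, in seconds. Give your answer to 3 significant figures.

11.1

e^(−λ·7.71) = 0.50 ⇒ λ = −ln(0.50)/7.71 = 0.0899024.
Mean = 1/λ = 11.1232 seconds.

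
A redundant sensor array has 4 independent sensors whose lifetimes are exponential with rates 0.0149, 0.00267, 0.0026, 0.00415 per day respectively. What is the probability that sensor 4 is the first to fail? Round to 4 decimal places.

The time to first failure is exponential with rate Σλ = 0.0149 + 0.00267 + 0.0026 + 0.00415 = 0.02432.
P(sensor 4 first) = λ_4/Σλ = 0.00415/0.02432 ≈ 0.1706.

0.1706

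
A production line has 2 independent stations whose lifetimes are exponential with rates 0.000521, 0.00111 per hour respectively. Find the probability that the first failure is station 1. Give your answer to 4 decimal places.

0.3194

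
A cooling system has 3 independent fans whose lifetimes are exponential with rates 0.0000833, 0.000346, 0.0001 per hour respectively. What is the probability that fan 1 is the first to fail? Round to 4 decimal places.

0.1574

The time to first failure is exponential with rate Σλ = 0.0000833 + 0.000346 + 0.0001 = 0.0005293.
P(fan 1 first) = λ_1/Σλ = 0.0000833/0.0005293 ≈ 0.1574.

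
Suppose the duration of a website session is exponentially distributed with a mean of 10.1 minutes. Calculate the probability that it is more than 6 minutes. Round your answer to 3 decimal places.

0.552

The rate is λ = 1/10.1 = 0.0990099 per minute.
P(X > 6) = e^(−λ·6) = e^(−0.59406) ≈ 0.552.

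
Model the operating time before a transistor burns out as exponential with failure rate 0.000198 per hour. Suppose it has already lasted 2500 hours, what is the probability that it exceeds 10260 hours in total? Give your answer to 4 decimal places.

0.2151

By the memoryless property, P(X > 2500+7760 | X > 2500) = P(X > 7760).
P(X > 7760) = e^(−1.5365) ≈ 0.2151.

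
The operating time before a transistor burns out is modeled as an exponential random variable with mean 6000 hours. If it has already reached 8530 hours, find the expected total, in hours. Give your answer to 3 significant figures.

14500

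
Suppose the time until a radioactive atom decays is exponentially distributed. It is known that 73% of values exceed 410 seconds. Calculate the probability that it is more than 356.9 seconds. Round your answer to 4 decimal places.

0.7604

e^(−λ·410) = 0.73 ⇒ λ = −ln(0.73)/410 = 0.000767587.
P(X > 356.9) = e^(−0.000767587·356.9) = e^(−0.27395) ≈ 0.7604.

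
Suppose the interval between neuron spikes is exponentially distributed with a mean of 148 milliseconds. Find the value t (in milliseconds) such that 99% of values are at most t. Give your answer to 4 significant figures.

The rate is λ = 1/148 = 0.00675676 per millisecond.
Set 1 − e^(−λt) = 0.99, so t = −ln(0.01)/λ = 4.6052/0.00675676 ≈ 681.565 milliseconds.

681.6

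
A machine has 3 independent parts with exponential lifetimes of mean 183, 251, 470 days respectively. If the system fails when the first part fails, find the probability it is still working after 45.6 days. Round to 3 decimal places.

0.590

The first failure time is exponential with rate Σλ_i = 1/183 + 1/251 + 1/470 = 0.0115762 per day.
P(min > 45.6) = e^(−0.0115762·45.6) = e^(−0.52787) ≈ 0.590.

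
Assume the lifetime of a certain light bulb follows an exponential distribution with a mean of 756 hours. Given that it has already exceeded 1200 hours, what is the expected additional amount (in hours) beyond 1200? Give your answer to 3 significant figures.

The rate is λ = 1/756 = 0.00132275 per hour.
By memorylessness, the remaining amount past any threshold is again Exp(λ) with mean 1/λ = 756 hours.

756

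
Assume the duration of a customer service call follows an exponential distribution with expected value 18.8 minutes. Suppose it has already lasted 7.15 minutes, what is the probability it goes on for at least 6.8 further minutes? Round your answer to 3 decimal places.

0.696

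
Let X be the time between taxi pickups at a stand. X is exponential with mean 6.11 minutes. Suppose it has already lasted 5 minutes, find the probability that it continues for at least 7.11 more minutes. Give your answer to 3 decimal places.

The rate is λ = 1/6.11 = 0.163666 per minute.
The exponential is memoryless, so the remaining time is again Exp(λ): the condition X > 5 is irrelevant.
P(X > 7.11) = e^(−1.1637) ≈ 0.312.

0.312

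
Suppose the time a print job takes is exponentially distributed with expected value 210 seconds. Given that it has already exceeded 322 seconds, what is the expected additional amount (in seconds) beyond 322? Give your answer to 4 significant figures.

210.0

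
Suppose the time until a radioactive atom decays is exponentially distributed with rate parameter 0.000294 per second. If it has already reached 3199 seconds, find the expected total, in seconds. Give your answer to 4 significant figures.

6600

By memorylessness, E[X | X > 3199] = 3199 + 1/λ = 3199 + 3401.36 = 6600.36 seconds.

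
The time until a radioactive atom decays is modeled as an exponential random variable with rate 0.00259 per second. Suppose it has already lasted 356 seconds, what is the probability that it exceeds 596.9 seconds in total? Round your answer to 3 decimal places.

0.536

P(X > s+t | X > s) = e^(−λ(s+t))/e^(−λs) = e^(−λt), independent of s = 356.
P(X > 240.9) = e^(−0.62393) ≈ 0.536.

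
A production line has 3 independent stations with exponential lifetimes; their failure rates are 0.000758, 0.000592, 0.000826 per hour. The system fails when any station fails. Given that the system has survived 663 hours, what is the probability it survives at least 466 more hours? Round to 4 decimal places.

0.3628

Time to first failure ~ Exp(Σλ) with Σλ = 0.002176.
By memorylessness, P(T > 663+466 | T > 663) = P(T > 466) = e^(−0.002176·466) ≈ 0.3628.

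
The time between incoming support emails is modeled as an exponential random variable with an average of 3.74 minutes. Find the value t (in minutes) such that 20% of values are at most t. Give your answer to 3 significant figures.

The rate is λ = 1/3.74 = 0.26738 per minute.
Set 1 − e^(−λt) = 0.2, so t = −ln(0.8)/λ = 0.22314/0.26738 ≈ 0.834557 minutes.

0.835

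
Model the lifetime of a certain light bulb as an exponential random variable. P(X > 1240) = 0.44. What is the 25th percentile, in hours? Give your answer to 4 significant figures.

e^(−λ·1240) = 0.44 ⇒ λ = −ln(0.44)/1240 = 0.000662081.
25th percentile: 1 − e^(−λt) = 0.25, t = −ln(0.75)/λ = 434.512 hours.

434.5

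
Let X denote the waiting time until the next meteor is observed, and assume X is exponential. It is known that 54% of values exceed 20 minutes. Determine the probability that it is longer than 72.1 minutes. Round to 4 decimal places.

e^(−λ·20) = 0.54 ⇒ λ = −ln(0.54)/20 = 0.0308093.
P(X > 72.1) = e^(−0.0308093·72.1) = e^(−2.2214) ≈ 0.1085.

0.1085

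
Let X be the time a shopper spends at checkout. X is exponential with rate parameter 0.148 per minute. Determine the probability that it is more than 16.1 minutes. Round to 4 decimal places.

0.0923

P(X > 16.1) = e^(−λ·16.1) = e^(−2.3828) ≈ 0.0923.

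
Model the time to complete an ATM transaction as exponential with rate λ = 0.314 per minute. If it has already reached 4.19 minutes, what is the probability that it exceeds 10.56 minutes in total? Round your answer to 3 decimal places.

0.135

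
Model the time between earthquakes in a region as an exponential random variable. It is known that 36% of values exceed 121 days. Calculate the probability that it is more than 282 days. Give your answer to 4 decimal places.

e^(−λ·121) = 0.36 ⇒ λ = −ln(0.36)/121 = 0.0084434.
P(X > 282) = e^(−0.0084434·282) = e^(−2.381) ≈ 0.0925.

0.0925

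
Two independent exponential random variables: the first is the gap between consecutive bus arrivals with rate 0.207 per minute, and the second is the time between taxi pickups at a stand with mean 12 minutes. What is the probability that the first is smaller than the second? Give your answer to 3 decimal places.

0.713

λ_1 = 0.207, λ_2 = 1/12 = 0.0833333.
For independent exponentials, P(the first < the second) = λ_1/(λ_1+λ_2) = 0.207/0.290333 ≈ 0.713.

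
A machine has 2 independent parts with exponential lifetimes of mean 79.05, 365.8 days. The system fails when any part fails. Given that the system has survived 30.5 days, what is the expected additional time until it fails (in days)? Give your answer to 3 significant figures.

65.0

First-failure rate Σλ = 1/79.05 + 1/365.8 = 0.015384.
By memorylessness the expected residual is 1/Σλ = 65.0028 days, regardless of the 30.5 already elapsed.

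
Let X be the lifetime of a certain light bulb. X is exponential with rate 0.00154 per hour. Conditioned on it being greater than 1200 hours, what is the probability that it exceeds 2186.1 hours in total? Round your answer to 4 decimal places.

0.2190

P(X > s+t | X > s) = e^(−λ(s+t))/e^(−λs) = e^(−λt), independent of s = 1200.
P(X > 986.1) = e^(−1.5186) ≈ 0.2190.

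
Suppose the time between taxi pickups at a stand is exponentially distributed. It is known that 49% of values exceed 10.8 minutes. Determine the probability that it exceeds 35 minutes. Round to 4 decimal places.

0.0991

e^(−λ·10.8) = 0.49 ⇒ λ = −ln(0.49)/10.8 = 0.0660509.
P(X > 35) = e^(−0.0660509·35) = e^(−2.3118) ≈ 0.0991.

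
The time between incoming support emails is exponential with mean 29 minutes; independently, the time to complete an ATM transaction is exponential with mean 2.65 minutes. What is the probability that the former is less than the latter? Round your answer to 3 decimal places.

0.084

λ_1 = 1/29 = 0.0344828, λ_2 = 1/2.65 = 0.377358.
For independent exponentials, P(the former < the latter) = λ_1/(λ_1+λ_2) = 0.0344828/0.411841 ≈ 0.084.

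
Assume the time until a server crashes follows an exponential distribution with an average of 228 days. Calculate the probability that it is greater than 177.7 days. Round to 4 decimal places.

The rate is λ = 1/228 = 0.00438596 per day.
P(X > 177.7) = e^(−λ·177.7) = e^(−0.77939) ≈ 0.4587.

0.4587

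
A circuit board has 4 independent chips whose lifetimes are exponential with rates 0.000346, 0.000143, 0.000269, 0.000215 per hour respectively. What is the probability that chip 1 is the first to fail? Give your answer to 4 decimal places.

The time to first failure is exponential with rate Σλ = 0.000346 + 0.000143 + 0.000269 + 0.000215 = 0.000973.
P(chip 1 first) = λ_1/Σλ = 0.000346/0.000973 ≈ 0.3556.

0.3556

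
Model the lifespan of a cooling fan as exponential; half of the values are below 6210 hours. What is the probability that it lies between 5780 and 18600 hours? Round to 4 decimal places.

For an exponential, median = ln(2)/λ, so λ = ln 2 / 6210 = 0.000111618 per hour.
P(5780 < X < 18600) = e^(−λ·5780) − e^(−λ·18600) = 0.52458 − 0.12542 ≈ 0.3992.

0.3992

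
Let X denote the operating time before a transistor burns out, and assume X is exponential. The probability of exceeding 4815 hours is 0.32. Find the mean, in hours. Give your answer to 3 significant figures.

e^(−λ·4815) = 0.32 ⇒ λ = −ln(0.32)/4815 = 0.000236643.
Mean = 1/λ = 4225.78 hours.

4230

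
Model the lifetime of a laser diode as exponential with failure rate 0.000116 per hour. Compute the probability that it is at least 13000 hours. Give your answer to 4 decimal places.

0.2214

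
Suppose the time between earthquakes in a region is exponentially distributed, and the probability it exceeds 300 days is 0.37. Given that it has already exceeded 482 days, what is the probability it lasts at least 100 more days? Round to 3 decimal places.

From e^(−λ·300) = 0.37, λ = −ln(0.37)/300 = 0.00331417.
Memoryless: P(X > 482+100 | X > 482) = P(X > 100) = e^(−0.00331417·100) ≈ 0.718.

0.718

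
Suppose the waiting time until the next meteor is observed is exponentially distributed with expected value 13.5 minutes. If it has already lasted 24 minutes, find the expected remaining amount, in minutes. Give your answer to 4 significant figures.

The rate is λ = 1/13.5 = 0.0740741 per minute.
By memorylessness, the remaining amount past any threshold is again Exp(λ) with mean 1/λ = 13.5 minutes.

13.50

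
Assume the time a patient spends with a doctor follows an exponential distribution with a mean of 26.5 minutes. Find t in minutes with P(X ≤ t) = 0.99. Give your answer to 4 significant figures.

The rate is λ = 1/26.5 = 0.0377358 per minute.
Set 1 − e^(−λt) = 0.99, so t = −ln(0.01)/λ = 4.6052/0.0377358 ≈ 122.037 minutes.

122.0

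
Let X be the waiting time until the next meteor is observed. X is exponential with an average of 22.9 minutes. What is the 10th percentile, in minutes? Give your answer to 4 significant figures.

The rate is λ = 1/22.9 = 0.0436681 per minute.
Set 1 − e^(−λt) = 0.1, so t = −ln(0.9)/λ = 0.10536/0.0436681 ≈ 2.41276 minutes.

2.413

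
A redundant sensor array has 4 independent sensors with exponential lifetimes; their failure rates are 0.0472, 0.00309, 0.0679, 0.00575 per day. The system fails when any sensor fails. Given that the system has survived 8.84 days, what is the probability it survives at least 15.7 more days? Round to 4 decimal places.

0.1429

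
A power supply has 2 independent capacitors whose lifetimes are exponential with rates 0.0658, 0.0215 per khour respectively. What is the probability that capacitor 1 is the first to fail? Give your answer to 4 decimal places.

0.7537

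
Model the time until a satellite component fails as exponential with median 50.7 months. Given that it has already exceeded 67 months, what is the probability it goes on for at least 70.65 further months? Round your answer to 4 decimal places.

For an exponential, median = ln(2)/λ, so λ = ln 2 / 50.7 = 0.0136715 per month.
By the memoryless property, P(X > 67+70.65 | X > 67) = P(X > 70.65).
P(X > 70.65) = e^(−0.96589) ≈ 0.3806.

0.3806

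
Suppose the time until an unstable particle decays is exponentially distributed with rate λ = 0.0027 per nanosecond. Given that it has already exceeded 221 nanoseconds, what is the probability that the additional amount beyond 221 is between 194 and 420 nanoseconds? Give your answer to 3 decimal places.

0.271

Memoryless: the residual past 221 is again Exp(λ).
P(194 < residual < 420) = e^(−λ·194) − e^(−λ·420) = 0.59227 − 0.32174 ≈ 0.271.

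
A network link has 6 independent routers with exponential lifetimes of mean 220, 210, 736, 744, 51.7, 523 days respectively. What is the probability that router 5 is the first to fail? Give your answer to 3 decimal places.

Rates: λ_i = 1/mean_i → 0.00454545, 0.0047619, 0.0013587, 0.00134409, 0.0193424, 0.00191205; Σλ = 0.0332645.
P(router 5 first) = λ_5/Σλ = 0.0193424/0.0332645 ≈ 0.581.

0.581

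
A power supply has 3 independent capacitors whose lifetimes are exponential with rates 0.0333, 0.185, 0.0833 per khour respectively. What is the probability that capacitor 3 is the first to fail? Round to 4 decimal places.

0.2762

The time to first failure is exponential with rate Σλ = 0.0333 + 0.185 + 0.0833 = 0.3016.
P(capacitor 3 first) = λ_3/Σλ = 0.0833/0.3016 ≈ 0.2762.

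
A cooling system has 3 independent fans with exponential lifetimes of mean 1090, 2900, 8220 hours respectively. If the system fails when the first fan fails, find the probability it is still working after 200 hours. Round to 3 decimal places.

The first failure time is exponential with rate Σλ_i = 1/1090 + 1/2900 + 1/8220 = 0.00138391 per hour.
P(min > 200) = e^(−0.00138391·200) = e^(−0.27678) ≈ 0.758.

0.758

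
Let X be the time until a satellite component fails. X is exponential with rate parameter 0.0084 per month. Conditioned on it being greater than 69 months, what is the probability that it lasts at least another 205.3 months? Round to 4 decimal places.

0.1783

By the memoryless property, P(X > 69+205.3 | X > 69) = P(X > 205.3).
P(X > 205.3) = e^(−1.7245) ≈ 0.1783.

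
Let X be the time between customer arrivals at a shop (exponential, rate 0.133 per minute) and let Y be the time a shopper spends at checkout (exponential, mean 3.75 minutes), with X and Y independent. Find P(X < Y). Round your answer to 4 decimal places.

0.3328

λ_1 = 0.133, λ_2 = 1/3.75 = 0.266667.
For independent exponentials, P(X < Y) = λ_1/(λ_1+λ_2) = 0.133/0.399667 ≈ 0.3328.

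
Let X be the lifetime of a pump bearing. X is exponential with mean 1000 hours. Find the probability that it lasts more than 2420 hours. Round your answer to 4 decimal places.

0.0889

The rate is λ = 1/1000 = 0.001 per hour.
P(X > 2420) = e^(−λ·2420) = e^(−2.42) ≈ 0.0889.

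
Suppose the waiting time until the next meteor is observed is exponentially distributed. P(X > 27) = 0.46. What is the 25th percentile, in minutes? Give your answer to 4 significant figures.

10.00

e^(−λ·27) = 0.46 ⇒ λ = −ln(0.46)/27 = 0.0287603.
25th percentile: 1 − e^(−λt) = 0.25, t = −ln(0.75)/λ = 10.0027 minutes.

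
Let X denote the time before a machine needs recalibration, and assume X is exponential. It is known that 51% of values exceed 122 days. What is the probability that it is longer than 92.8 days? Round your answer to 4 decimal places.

0.5992

e^(−λ·122) = 0.51 ⇒ λ = −ln(0.51)/122 = 0.00551922.
P(X > 92.8) = e^(−0.00551922·92.8) = e^(−0.51218) ≈ 0.5992.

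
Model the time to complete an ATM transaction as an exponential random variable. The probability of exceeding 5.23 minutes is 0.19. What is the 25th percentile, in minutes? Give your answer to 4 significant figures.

0.9060

e^(−λ·5.23) = 0.19 ⇒ λ = −ln(0.19)/5.23 = 0.317539.
25th percentile: 1 − e^(−λt) = 0.25, t = −ln(0.75)/λ = 0.905973 minutes.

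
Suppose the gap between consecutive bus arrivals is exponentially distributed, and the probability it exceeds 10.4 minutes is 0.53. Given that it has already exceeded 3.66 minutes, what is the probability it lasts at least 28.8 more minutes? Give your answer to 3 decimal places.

From e^(−λ·10.4) = 0.53, λ = −ln(0.53)/10.4 = 0.061046.
Memoryless: P(X > 3.66+28.8 | X > 3.66) = P(X > 28.8) = e^(−0.061046·28.8) ≈ 0.172.

0.172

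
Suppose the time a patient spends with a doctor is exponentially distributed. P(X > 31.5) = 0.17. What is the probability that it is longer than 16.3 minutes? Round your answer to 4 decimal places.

0.3997

e^(−λ·31.5) = 0.17 ⇒ λ = −ln(0.17)/31.5 = 0.0562526.
P(X > 16.3) = e^(−0.0562526·16.3) = e^(−0.91692) ≈ 0.3997.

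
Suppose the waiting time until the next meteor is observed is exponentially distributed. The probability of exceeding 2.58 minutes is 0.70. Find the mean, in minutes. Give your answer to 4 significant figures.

7.233

e^(−λ·2.58) = 0.70 ⇒ λ = −ln(0.70)/2.58 = 0.138246.
Mean = 1/λ = 7.23348 minutes.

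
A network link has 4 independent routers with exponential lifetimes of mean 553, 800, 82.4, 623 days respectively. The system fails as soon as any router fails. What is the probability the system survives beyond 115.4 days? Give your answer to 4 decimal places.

0.1439

The first failure time is exponential with rate Σλ_i = 1/553 + 1/800 + 1/82.4 + 1/623 = 0.0167994 per day.
P(min > 115.4) = e^(−0.0167994·115.4) = e^(−1.9386) ≈ 0.1439.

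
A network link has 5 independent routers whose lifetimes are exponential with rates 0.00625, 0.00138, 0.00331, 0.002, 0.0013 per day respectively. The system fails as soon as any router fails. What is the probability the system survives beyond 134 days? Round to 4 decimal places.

The time to first failure is exponential with rate Σλ = 0.00625 + 0.00138 + 0.00331 + 0.002 + 0.0013 = 0.01424.
P(min > 134) = e^(−0.01424·134) = e^(−1.9082) ≈ 0.1484.

0.1484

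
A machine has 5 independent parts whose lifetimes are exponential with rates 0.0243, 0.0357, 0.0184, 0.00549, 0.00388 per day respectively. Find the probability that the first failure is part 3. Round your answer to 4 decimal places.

0.2096

The time to first failure is exponential with rate Σλ = 0.0243 + 0.0357 + 0.0184 + 0.00549 + 0.00388 = 0.08777.
P(part 3 first) = λ_3/Σλ = 0.0184/0.08777 ≈ 0.2096.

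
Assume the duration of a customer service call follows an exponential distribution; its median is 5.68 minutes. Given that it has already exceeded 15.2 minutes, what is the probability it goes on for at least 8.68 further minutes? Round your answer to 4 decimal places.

0.3467

For an exponential, median = ln(2)/λ, so λ = ln 2 / 5.68 = 0.122033 per minute.
By the memoryless property, P(X > 15.2+8.68 | X > 15.2) = P(X > 8.68).
P(X > 8.68) = e^(−1.0592) ≈ 0.3467.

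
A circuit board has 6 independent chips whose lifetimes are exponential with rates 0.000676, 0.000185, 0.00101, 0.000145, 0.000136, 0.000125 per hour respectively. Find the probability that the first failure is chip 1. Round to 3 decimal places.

0.297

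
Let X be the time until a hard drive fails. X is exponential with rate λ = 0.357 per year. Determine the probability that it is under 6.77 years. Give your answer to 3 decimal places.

P(X ≤ 6.77) = 1 − e^(−λ·6.77) = 1 − e^(−2.4169) ≈ 0.911.

0.911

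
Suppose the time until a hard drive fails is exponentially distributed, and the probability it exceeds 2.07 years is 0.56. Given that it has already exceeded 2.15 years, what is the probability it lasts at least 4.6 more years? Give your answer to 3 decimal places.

0.276

From e^(−λ·2.07) = 0.56, λ = −ln(0.56)/2.07 = 0.280106.
Memoryless: P(X > 2.15+4.6 | X > 2.15) = P(X > 4.6) = e^(−0.280106·4.6) ≈ 0.276.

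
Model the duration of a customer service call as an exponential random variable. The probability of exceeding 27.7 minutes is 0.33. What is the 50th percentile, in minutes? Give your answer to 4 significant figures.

17.32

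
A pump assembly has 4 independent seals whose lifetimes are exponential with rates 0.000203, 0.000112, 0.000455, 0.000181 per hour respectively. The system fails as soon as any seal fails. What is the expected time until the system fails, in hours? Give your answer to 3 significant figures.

1050

The time to first failure is exponential with rate Σλ = 0.000203 + 0.000112 + 0.000455 + 0.000181 = 0.000951.
E[min] = 1/Σλ = 1/0.000951 = 1051.52 hours.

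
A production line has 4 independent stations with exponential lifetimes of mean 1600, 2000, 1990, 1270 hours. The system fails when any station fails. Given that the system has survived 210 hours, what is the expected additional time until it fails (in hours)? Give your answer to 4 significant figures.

First-failure rate Σλ = 1/1600 + 1/2000 + 1/1990 + 1/1270 = 0.00241491.
By memorylessness the expected residual is 1/Σλ = 414.093 hours, regardless of the 210 already elapsed.

414.1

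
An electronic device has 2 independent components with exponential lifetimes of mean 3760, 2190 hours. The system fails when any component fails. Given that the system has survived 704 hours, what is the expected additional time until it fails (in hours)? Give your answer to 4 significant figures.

First-failure rate Σλ = 1/3760 + 1/2190 = 0.000722578.
By memorylessness the expected residual is 1/Σλ = 1383.93 hours, regardless of the 704 already elapsed.

1384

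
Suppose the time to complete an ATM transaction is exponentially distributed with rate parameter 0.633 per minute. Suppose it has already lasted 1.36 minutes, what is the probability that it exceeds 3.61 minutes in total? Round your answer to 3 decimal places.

P(X > s+t | X > s) = e^(−λ(s+t))/e^(−λs) = e^(−λt), independent of s = 1.36.
P(X > 2.25) = e^(−1.4243) ≈ 0.241.

0.241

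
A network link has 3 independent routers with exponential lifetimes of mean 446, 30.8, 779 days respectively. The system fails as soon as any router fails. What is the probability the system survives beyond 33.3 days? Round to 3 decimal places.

The first failure time is exponential with rate Σλ_i = 1/446 + 1/30.8 + 1/779 = 0.0359934 per day.
P(min > 33.3) = e^(−0.0359934·33.3) = e^(−1.1986) ≈ 0.302.

0.302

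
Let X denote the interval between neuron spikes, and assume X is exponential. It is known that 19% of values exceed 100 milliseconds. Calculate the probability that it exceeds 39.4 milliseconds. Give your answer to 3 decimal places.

0.520

e^(−λ·100) = 0.19 ⇒ λ = −ln(0.19)/100 = 0.0166073.
P(X > 39.4) = e^(−0.0166073·39.4) = e^(−0.65433) ≈ 0.520.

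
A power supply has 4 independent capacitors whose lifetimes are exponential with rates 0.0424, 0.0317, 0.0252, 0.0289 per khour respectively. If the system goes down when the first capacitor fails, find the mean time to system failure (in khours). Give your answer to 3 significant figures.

7.80

The time to first failure is exponential with rate Σλ = 0.0424 + 0.0317 + 0.0252 + 0.0289 = 0.1282.
E[min] = 1/Σλ = 1/0.1282 = 7.80031 khours.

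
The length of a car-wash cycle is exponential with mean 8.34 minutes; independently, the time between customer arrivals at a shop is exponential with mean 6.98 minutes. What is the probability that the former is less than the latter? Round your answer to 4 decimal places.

0.4556

λ_1 = 1/8.34 = 0.119904, λ_2 = 1/6.98 = 0.143266.
For independent exponentials, P(the former < the latter) = λ_1/(λ_1+λ_2) = 0.119904/0.263171 ≈ 0.4556.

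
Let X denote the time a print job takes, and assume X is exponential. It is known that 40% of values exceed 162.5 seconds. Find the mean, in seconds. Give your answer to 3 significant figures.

177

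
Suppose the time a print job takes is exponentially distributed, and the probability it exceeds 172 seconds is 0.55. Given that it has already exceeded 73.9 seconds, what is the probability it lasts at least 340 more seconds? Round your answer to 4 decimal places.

0.3067

From e^(−λ·172) = 0.55, λ = −ln(0.55)/172 = 0.0034758.
Memoryless: P(X > 73.9+340 | X > 73.9) = P(X > 340) = e^(−0.0034758·340) ≈ 0.3067.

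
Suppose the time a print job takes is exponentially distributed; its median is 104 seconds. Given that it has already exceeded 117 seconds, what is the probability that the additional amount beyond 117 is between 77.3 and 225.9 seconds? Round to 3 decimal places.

0.375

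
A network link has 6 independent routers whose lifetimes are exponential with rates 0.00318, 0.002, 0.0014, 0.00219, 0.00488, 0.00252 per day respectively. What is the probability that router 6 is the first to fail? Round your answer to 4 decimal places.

0.1558

The time to first failure is exponential with rate Σλ = 0.00318 + 0.002 + 0.0014 + 0.00219 + 0.00488 + 0.00252 = 0.01617.
P(router 6 first) = λ_6/Σλ = 0.00252/0.01617 ≈ 0.1558.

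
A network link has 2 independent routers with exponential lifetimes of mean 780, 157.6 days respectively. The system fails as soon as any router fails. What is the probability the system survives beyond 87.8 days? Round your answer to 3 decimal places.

0.512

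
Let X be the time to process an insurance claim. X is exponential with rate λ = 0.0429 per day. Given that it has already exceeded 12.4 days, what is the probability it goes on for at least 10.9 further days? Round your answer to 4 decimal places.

The exponential is memoryless, so the remaining time is again Exp(λ): the condition X > 12.4 is irrelevant.
P(X > 10.9) = e^(−0.46761) ≈ 0.6265.

0.6265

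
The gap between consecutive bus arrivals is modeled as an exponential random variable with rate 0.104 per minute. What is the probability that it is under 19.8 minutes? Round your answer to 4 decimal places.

P(X ≤ 19.8) = 1 − e^(−λ·19.8) = 1 − e^(−2.0592) ≈ 0.8724.

0.8724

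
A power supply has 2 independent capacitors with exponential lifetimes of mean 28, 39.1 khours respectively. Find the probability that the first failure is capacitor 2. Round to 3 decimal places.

Rates: λ_i = 1/mean_i → 0.0357143, 0.0255754; Σλ = 0.0612897.
P(capacitor 2 first) = λ_2/Σλ = 0.0255754/0.0612897 ≈ 0.417.

0.417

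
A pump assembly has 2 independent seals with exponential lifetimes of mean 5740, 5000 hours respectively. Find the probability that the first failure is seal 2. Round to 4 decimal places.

Rates: λ_i = 1/mean_i → 0.000174216, 0.0002; Σλ = 0.000374216.
P(seal 2 first) = λ_2/Σλ = 0.0002/0.000374216 ≈ 0.5345.

0.5345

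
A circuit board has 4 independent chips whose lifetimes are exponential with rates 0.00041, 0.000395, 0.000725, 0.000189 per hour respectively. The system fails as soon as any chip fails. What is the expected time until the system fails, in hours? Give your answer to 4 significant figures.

581.7

The time to first failure is exponential with rate Σλ = 0.00041 + 0.000395 + 0.000725 + 0.000189 = 0.001719.
E[min] = 1/Σλ = 1/0.001719 = 581.734 hours.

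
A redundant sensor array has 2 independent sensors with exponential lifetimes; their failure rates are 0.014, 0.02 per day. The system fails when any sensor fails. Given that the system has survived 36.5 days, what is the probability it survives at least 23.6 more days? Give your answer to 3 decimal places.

0.448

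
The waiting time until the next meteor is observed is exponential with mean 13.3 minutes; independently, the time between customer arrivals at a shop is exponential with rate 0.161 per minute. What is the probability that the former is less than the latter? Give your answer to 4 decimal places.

λ_1 = 1/13.3 = 0.075188, λ_2 = 0.161.
For independent exponentials, P(the former < the latter) = λ_1/(λ_1+λ_2) = 0.075188/0.236188 ≈ 0.3183.

0.3183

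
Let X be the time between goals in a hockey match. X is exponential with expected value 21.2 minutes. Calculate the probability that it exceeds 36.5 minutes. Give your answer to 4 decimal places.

0.1788

The rate is λ = 1/21.2 = 0.0471698 per minute.
P(X > 36.5) = e^(−λ·36.5) = e^(−1.7217) ≈ 0.1788.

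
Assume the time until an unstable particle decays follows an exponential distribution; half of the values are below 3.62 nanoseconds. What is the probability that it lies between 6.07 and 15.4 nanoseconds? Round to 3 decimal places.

For an exponential, median = ln(2)/λ, so λ = ln 2 / 3.62 = 0.191477 per nanosecond.
P(6.07 < X < 15.4) = e^(−λ·6.07) − e^(−λ·15.4) = 0.31278 − 0.05241 ≈ 0.260.

0.260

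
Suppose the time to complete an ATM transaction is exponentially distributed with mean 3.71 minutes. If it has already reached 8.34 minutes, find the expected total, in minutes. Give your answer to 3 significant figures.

The rate is λ = 1/3.71 = 0.269542 per minute.
By memorylessness, E[X | X > 8.34] = 8.34 + 1/λ = 8.34 + 3.71 = 12.05 minutes.

12.1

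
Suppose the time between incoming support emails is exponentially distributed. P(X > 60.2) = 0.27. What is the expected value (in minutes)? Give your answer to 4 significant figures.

45.98

e^(−λ·60.2) = 0.27 ⇒ λ = −ln(0.27)/60.2 = 0.0217497.
Mean = 1/λ = 45.9776 minutes.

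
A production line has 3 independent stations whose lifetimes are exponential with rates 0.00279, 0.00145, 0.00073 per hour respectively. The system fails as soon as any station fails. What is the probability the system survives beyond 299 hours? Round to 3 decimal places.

The time to first failure is exponential with rate Σλ = 0.00279 + 0.00145 + 0.00073 = 0.00497.
P(min > 299) = e^(−0.00497·299) = e^(−1.486) ≈ 0.226.

0.226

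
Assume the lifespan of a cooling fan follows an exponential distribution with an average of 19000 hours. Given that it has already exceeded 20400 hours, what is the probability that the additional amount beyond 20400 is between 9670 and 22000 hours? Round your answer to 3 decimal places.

The rate is λ = 1/19000 = 0.0000526316 per hour.
Memoryless: the residual past 20400 is again Exp(λ).
P(9670 < residual < 22000) = e^(−λ·9670) − e^(−λ·22000) = 0.60113 − 0.31415 ≈ 0.287.

0.287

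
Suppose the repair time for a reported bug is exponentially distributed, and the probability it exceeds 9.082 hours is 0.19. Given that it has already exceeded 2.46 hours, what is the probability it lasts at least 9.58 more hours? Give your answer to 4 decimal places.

From e^(−λ·9.082) = 0.19, λ = −ln(0.19)/9.082 = 0.18286.
Memoryless: P(X > 2.46+9.58 | X > 2.46) = P(X > 9.58) = e^(−0.18286·9.58) ≈ 0.1735.

0.1735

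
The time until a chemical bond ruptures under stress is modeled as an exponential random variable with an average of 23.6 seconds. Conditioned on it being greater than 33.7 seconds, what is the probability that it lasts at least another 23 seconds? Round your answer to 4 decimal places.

The rate is λ = 1/23.6 = 0.0423729 per second.
By the memoryless property, P(X > 33.7+23 | X > 33.7) = P(X > 23).
P(X > 23) = e^(−0.97458) ≈ 0.3774.

0.3774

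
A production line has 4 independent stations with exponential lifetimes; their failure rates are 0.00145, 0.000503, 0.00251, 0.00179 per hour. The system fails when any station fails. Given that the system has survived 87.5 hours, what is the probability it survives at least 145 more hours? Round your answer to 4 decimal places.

0.4039

Time to first failure ~ Exp(Σλ) with Σλ = 0.006253.
By memorylessness, P(T > 87.5+145 | T > 87.5) = P(T > 145) = e^(−0.006253·145) ≈ 0.4039.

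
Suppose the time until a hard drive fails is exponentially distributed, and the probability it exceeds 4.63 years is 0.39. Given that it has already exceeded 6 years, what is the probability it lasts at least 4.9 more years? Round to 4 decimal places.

0.3692

From e^(−λ·4.63) = 0.39, λ = −ln(0.39)/4.63 = 0.203371.
Memoryless: P(X > 6+4.9 | X > 6) = P(X > 4.9) = e^(−0.203371·4.9) ≈ 0.3692.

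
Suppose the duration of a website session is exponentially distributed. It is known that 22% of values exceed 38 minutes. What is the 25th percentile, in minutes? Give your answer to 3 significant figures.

7.22

e^(−λ·38) = 0.22 ⇒ λ = −ln(0.22)/38 = 0.0398455.
25th percentile: 1 − e^(−λt) = 0.25, t = −ln(0.75)/λ = 7.21994 minutes.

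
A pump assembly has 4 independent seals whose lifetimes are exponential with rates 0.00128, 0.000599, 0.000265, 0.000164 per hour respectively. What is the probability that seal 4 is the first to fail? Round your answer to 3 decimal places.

0.071

The time to first failure is exponential with rate Σλ = 0.00128 + 0.000599 + 0.000265 + 0.000164 = 0.002308.
P(seal 4 first) = λ_4/Σλ = 0.000164/0.002308 ≈ 0.071.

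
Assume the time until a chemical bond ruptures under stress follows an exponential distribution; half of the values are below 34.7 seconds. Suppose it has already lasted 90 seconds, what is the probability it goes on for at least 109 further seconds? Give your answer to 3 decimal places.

For an exponential, median = ln(2)/λ, so λ = ln 2 / 34.7 = 0.0199754 per second.
The exponential is memoryless, so the remaining time is again Exp(λ): the condition X > 90 is irrelevant.
P(X > 109) = e^(−2.1773) ≈ 0.113.

0.113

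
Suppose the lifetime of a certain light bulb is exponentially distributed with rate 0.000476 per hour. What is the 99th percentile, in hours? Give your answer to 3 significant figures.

Set 1 − e^(−λt) = 0.99, so t = −ln(0.01)/λ = 4.6052/0.000476 ≈ 9674.73 hours.

9670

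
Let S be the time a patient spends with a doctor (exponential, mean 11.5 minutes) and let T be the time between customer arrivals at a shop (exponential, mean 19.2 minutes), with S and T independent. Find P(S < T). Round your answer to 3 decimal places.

0.625

λ_1 = 1/11.5 = 0.0869565, λ_2 = 1/19.2 = 0.0520833.
For independent exponentials, P(S < T) = λ_1/(λ_1+λ_2) = 0.0869565/0.13904 ≈ 0.625.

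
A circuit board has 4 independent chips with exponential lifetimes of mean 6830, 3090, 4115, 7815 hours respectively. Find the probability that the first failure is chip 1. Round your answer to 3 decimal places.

Rates: λ_i = 1/mean_i → 0.000146413, 0.000323625, 0.000243013, 0.000127959; Σλ = 0.00084101.
P(chip 1 first) = λ_1/Σλ = 0.000146413/0.00084101 ≈ 0.174.

0.174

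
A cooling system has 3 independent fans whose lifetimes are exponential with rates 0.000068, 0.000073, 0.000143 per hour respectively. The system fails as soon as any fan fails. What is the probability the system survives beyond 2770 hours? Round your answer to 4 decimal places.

0.4554

The time to first failure is exponential with rate Σλ = 0.000068 + 0.000073 + 0.000143 = 0.000284.
P(min > 2770) = e^(−0.000284·2770) = e^(−0.78668) ≈ 0.4554.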